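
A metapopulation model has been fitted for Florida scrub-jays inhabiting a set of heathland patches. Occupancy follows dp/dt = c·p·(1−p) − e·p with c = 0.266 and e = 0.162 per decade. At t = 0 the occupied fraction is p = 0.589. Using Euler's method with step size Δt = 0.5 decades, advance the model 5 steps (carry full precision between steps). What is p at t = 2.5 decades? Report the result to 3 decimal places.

0.525

Update rule: p ← p + [c·p·(1−p) − e·p]·Δt with Δt = 0.5.
p: 0.58900 → 0.57349  (Δp = -0.01551)
p: 0.57349 → 0.55957  (Δp = -0.01392)
p: 0.55957 → 0.54702  (Δp = -0.01255)
p: 0.54702 → 0.53567  (Δp = -0.01135)
p: 0.53567 → 0.52536  (Δp = -0.01031)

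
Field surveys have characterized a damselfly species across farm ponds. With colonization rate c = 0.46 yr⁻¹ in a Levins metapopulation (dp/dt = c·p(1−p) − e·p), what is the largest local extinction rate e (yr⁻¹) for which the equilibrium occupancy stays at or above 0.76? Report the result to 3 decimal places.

1 − e/c ≥ 0.76 ⇒ e ≤ c(1 − 0.76) = 0.46 × 0.2400.
e_max = 0.1104.

0.110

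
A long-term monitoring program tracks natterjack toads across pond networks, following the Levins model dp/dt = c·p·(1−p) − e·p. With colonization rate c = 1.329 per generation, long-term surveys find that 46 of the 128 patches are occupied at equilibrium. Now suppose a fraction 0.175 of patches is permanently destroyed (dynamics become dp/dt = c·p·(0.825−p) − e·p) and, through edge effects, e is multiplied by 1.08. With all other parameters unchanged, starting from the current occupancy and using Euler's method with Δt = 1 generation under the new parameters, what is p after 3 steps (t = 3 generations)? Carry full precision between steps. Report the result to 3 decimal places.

0.190

Observed p* = 46/128 = 0.35938.
Balance c(1−p*) = e gives e = 1.329×(1 − 0.35938) = 0.85139.
Starting from p₀ = 0.35938; update p ← p + (dp/dt)·Δt with the new parameters.
t = 1: p = 0.35938 + (-0.10806) = 0.25132
t = 2: p = 0.25132 + (-0.03948) = 0.21184
t = 3: p = 0.21184 + (-0.02216) = 0.18968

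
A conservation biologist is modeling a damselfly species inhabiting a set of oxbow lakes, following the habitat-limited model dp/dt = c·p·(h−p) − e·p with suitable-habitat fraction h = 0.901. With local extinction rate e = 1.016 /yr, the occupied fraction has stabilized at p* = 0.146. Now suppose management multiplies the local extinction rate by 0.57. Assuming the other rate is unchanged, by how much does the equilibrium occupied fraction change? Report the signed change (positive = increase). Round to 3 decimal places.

0.325

Balance c(h−p*) = e gives c = e/(0.901 − 0.14600) = 1.016/0.75500 = 1.34570.
New p* = 0.901 − e/c = 0.901 − 0.57912/1.34570 = 0.47065.
Δp* = 0.47065 − 0.14600 = +0.32465.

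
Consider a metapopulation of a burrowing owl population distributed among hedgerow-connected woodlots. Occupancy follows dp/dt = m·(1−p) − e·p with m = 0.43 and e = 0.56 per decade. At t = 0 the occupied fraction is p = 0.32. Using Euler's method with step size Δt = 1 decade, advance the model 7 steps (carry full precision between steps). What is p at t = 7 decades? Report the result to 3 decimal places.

0.434

Update rule: p ← p + [m·(1−p) − e·p]·Δt with Δt = 1.
t = 1: p = 0.32000 + (+0.11320) = 0.43320
t = 2: p = 0.43320 + (+0.00113) = 0.43433
t = 3: p = 0.43433 + (+0.00001) = 0.43434
t = 4: p = 0.43434 + (+0.00000) = 0.43434
t = 5: p = 0.43434 + (+0.00000) = 0.43434
t = 6: p = 0.43434 + (+0.00000) = 0.43434
t = 7: p = 0.43434 + (+0.00000) = 0.43434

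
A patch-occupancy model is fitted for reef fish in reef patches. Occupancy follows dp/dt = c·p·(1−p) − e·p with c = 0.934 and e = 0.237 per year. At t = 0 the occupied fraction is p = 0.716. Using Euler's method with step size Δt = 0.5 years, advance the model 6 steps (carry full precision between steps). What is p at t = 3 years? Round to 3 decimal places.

0.744

Update rule: p ← p + [c·p·(1−p) − e·p]·Δt with Δt = 0.5.
step 1: Δp = +0.01012, p = 0.72612
step 2: Δp = +0.00683, p = 0.73294
step 3: Δp = +0.00456, p = 0.73750
step 4: Δp = +0.00301, p = 0.74051
step 5: Δp = +0.00198, p = 0.74250
step 6: Δp = +0.00130, p = 0.74380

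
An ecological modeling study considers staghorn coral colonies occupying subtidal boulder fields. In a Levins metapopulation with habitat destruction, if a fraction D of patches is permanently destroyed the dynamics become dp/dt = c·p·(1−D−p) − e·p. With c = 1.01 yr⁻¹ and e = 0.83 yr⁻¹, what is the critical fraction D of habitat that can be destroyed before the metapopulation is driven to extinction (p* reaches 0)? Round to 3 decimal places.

The nontrivial equilibrium is p* = (1−D) − e/c; extinction occurs when this hits zero.
So D_crit = 1 − e/c = 1 − 0.83/1.01 = 1 − 0.8218 = 0.1782.
This equals the undisturbed p*, a classic result of Lande's extension.

0.178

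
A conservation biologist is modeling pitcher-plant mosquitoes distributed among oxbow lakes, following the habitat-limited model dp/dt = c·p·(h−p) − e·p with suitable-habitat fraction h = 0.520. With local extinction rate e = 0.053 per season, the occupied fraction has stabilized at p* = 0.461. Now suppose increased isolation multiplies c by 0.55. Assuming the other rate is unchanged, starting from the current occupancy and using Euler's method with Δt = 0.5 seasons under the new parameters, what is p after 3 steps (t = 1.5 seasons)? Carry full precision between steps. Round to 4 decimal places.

0.4465

Balance c(h−p*) = e gives c = e/(0.52 − 0.46100) = 0.053/0.05900 = 0.89831.
Starting from p₀ = 0.46100; update p ← p + (dp/dt)·Δt with the new parameters.
t = 0.5: p = 0.46100 + (-0.00550) = 0.45550
t = 1: p = 0.45550 + (-0.00481) = 0.45069
t = 1.5: p = 0.45069 + (-0.00423) = 0.44646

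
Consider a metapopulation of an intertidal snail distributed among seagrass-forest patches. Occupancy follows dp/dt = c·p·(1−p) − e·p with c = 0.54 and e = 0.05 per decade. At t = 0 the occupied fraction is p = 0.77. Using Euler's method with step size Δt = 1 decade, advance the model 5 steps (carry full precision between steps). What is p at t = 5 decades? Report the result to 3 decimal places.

Update rule: p ← p + [c·p·(1−p) − e·p]·Δt with Δt = 1.
t = 1: p = 0.77000 + (+0.05713) = 0.82713
t = 2: p = 0.82713 + (+0.03585) = 0.86299
t = 3: p = 0.86299 + (+0.02070) = 0.88369
t = 4: p = 0.88369 + (+0.01132) = 0.89501
t = 5: p = 0.89501 + (+0.00599) = 0.90100

0.901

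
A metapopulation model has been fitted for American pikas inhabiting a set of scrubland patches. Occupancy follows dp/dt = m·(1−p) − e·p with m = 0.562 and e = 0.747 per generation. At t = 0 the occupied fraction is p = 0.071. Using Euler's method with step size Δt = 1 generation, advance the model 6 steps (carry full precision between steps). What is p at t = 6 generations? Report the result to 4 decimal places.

Update rule: p ← p + [m·(1−p) − e·p]·Δt with Δt = 1.
t = 1: p = 0.07100 + (+0.46906) = 0.54006
t = 2: p = 0.54006 + (-0.14494) = 0.39512
t = 3: p = 0.39512 + (+0.04479) = 0.43991
t = 4: p = 0.43991 + (-0.01384) = 0.42607
t = 5: p = 0.42607 + (+0.00428) = 0.43034
t = 6: p = 0.43034 + (-0.00132) = 0.42902

0.4290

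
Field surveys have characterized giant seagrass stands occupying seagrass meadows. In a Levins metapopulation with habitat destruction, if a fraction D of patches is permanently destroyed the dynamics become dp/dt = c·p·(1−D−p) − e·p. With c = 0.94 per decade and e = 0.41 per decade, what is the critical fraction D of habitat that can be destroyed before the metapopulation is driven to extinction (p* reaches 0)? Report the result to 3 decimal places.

The nontrivial equilibrium is p* = (1−D) − e/c; extinction occurs when this hits zero.
So D_crit = 1 − e/c = 1 − 0.41/0.94 = 1 − 0.4362 = 0.5638.
This equals the undisturbed p*, a classic result of Lande's extension.

0.564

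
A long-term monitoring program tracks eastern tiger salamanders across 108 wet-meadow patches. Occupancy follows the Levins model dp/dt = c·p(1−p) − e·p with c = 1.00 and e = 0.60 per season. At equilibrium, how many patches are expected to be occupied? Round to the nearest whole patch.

43

p* = 1 − e/c = 1 − 0.60/1.00 = 0.4000.
Expected occupied patches = N × p* = 108 × 0.4000 = 43.20 ≈ 43.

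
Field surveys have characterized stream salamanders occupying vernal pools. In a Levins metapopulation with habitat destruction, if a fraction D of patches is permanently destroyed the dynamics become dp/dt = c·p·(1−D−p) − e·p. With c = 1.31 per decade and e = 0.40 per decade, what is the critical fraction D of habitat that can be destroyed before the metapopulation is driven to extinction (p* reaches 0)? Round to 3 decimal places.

0.695

The nontrivial equilibrium is p* = (1−D) − e/c; extinction occurs when this hits zero.
So D_crit = 1 − e/c = 1 − 0.40/1.31 = 1 − 0.3053 = 0.6947.
This equals the undisturbed p*, a classic result of Lande's extension.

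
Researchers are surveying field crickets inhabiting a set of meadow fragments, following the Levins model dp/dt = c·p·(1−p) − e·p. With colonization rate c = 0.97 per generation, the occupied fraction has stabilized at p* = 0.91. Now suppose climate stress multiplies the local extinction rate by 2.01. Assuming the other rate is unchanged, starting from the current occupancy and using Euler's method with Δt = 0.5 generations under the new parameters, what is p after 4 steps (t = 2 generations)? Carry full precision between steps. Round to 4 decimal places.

0.8294

Balance c(1−p*) = e gives e = 0.97×(1 − 0.91000) = 0.08730.
Starting from p₀ = 0.91000; update p ← p + (dp/dt)·Δt with the new parameters.
step 1: Δp = -0.04012, p = 0.86988
step 2: Δp = -0.02142, p = 0.84846
step 3: Δp = -0.01208, p = 0.83638
step 4: Δp = -0.00701, p = 0.82937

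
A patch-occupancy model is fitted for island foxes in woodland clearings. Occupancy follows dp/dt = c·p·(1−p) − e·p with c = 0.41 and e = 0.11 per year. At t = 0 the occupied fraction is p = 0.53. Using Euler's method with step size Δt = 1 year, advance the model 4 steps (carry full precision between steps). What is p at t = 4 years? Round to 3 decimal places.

0.665

Update rule: p ← p + [c·p·(1−p) − e·p]·Δt with Δt = 1.
p: 0.53000 → 0.57383  (Δp = +0.04383)
p: 0.57383 → 0.61097  (Δp = +0.03714)
p: 0.61097 → 0.64122  (Δp = +0.03024)
p: 0.64122 → 0.66501  (Δp = +0.02379)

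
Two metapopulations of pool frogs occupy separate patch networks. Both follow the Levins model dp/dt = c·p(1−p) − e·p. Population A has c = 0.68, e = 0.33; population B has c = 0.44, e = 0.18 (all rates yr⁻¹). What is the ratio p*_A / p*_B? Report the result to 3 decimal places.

0.871

A: p*_A = 1 − 0.33/0.68 = 0.5147.
B: p*_B = 1 − 0.18/0.44 = 0.5909.
p*_A / p*_B = 0.5147/0.5909 = 0.8710.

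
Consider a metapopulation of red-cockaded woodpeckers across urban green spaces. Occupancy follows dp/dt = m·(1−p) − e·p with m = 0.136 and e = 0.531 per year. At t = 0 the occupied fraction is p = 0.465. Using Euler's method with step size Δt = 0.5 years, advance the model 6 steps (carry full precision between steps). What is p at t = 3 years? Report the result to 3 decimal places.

0.227

Update rule: p ← p + [m·(1−p) − e·p]·Δt with Δt = 0.5.
  1  |  dp/dt·Δt = -0.087078  |  p_1 = 0.377922
  2  |  dp/dt·Δt = -0.058037  |  p_2 = 0.319885
  3  |  dp/dt·Δt = -0.038682  |  p_3 = 0.281204
  4  |  dp/dt·Δt = -0.025781  |  p_4 = 0.255422
  5  |  dp/dt·Δt = -0.017183  |  p_5 = 0.238239
  6  |  dp/dt·Δt = -0.011453  |  p_6 = 0.226786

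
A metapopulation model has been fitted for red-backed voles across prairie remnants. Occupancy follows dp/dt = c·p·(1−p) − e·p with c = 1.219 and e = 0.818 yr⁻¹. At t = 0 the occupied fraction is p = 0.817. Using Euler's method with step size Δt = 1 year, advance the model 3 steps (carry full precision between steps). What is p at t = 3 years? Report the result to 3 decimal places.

Update rule: p ← p + [c·p·(1−p) − e·p]·Δt with Δt = 1.
p: 0.81700 → 0.33095  (Δp = -0.48605)
p: 0.33095 → 0.33015  (Δp = -0.00080)
p: 0.33015 → 0.32967  (Δp = -0.00048)

0.330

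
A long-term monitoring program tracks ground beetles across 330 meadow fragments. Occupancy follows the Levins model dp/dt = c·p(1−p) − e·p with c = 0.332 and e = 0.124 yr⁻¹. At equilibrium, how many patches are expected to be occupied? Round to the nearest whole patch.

p* = 1 − e/c = 1 − 0.124/0.332 = 0.6265.
Expected occupied patches = N × p* = 330 × 0.6265 = 206.75 ≈ 207.

207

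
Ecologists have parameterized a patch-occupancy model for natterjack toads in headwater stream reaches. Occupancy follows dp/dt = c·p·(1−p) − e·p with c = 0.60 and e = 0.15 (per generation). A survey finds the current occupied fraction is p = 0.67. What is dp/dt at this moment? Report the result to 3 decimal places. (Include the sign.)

0.032

Colonization term: c·p·(1−p) = 0.60×0.67×0.3300 = 0.13266.
Extinction term: e·p = 0.10050.
dp/dt = 0.13266 − 0.10050 = 0.03216.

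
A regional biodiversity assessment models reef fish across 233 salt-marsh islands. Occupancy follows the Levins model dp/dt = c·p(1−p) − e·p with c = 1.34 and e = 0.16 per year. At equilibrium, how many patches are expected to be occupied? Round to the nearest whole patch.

p* = 1 − e/c = 1 − 0.16/1.34 = 0.8806.
Expected occupied patches = N × p* = 233 × 0.8806 = 205.18 ≈ 205.

205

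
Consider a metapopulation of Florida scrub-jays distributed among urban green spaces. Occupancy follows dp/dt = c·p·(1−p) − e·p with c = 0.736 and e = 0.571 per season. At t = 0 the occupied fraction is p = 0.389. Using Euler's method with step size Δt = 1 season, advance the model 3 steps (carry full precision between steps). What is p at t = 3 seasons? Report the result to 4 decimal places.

Update rule: p ← p + [c·p·(1−p) − e·p]·Δt with Δt = 1.
t = 1: p = 0.38900 + (-0.04719) = 0.34181
t = 2: p = 0.34181 + (-0.02959) = 0.31222
t = 3: p = 0.31222 + (-0.02023) = 0.29199

0.2920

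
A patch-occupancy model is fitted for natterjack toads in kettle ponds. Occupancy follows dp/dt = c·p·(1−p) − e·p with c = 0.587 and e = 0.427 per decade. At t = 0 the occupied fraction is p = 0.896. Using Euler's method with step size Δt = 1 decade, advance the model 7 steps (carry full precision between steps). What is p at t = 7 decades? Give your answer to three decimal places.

0.326

Update rule: p ← p + [c·p·(1−p) − e·p]·Δt with Δt = 1.
p: 0.89600 → 0.56811  (Δp = -0.32789)
p: 0.56811 → 0.46955  (Δp = -0.09855)
p: 0.46955 → 0.41526  (Δp = -0.05429)
p: 0.41526 → 0.38048  (Δp = -0.03478)
p: 0.38048 → 0.35638  (Δp = -0.02410)
p: 0.35638 → 0.33885  (Δp = -0.01753)
p: 0.33885 → 0.32566  (Δp = -0.01318)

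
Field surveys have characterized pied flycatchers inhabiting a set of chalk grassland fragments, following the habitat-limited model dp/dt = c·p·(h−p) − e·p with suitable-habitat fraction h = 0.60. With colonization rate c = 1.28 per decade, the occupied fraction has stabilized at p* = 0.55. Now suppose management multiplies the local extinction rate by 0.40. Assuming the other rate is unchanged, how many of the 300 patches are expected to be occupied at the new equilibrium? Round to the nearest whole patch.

174

Balance c(h−p*) = e gives e = 1.28×(0.6 − 0.55000) = 0.06400.
New p* = 0.6 − e/c = 0.6 − 0.02560/1.28000 = 0.58000.
Expected occupied = 300 × 0.58000 = 174.00 ≈ 174.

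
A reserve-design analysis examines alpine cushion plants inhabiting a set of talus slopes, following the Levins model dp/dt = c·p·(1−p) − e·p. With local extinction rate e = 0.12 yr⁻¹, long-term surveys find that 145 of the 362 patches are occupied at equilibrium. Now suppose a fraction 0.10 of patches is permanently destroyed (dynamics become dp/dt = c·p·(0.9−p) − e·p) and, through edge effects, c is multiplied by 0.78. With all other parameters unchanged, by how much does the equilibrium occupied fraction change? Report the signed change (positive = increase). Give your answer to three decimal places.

Observed p* = 145/362 = 0.40055.
Balance c(1−p*) = e gives c = e/(1 − 0.40055) = 0.12/0.59945 = 0.20018.
New p* = 0.9 − e/c = 0.9 − 0.12000/0.15614 = 0.13146.
Δp* = 0.13146 − 0.40055 = -0.26909.

-0.269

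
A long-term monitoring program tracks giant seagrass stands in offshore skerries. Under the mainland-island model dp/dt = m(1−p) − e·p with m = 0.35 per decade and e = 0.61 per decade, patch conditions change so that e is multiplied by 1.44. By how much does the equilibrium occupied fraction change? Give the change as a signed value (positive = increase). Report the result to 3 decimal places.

-0.080

Before: p* = 0.35/(0.35+0.61) = 0.3646.
After: m = 0.35, e = 0.8784; p* = 0.35/1.2284 = 0.2849.
Δp* = 0.2849 − 0.3646 = -0.0797.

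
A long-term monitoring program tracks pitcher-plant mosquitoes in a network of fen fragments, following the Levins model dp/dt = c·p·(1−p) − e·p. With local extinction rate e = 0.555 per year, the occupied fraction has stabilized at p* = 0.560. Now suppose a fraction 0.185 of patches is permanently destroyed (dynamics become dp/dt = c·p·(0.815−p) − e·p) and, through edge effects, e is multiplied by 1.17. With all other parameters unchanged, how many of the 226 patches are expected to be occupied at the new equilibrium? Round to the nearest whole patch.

68

Balance c(1−p*) = e gives c = e/(1 − 0.56000) = 0.555/0.44000 = 1.26136.
New p* = 0.815 − e/c = 0.815 − 0.64935/1.26136 = 0.30020.
Expected occupied = 226 × 0.30020 = 67.85 ≈ 68.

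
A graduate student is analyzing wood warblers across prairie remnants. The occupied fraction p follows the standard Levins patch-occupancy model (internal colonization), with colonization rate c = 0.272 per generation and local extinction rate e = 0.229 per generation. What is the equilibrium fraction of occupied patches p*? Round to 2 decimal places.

At equilibrium, colonization balances extinction: c·p*·(1−p*) = e·p*.
So p* = 1 − e/c = 1 − 0.229/0.272 = 1 − 0.8419 = 0.1581.

0.16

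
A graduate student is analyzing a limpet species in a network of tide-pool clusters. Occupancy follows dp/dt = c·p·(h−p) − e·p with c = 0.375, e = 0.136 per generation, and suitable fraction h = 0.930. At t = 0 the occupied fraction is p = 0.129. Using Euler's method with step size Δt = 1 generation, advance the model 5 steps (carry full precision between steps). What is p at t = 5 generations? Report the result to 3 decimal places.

Update rule: p ← p + [c·p·(h−p) − e·p]·Δt with Δt = 1.
p: 0.12900 → 0.15020  (Δp = +0.02120)
p: 0.15020 → 0.17370  (Δp = +0.02350)
p: 0.17370 → 0.19934  (Δp = +0.02564)
p: 0.19934 → 0.22685  (Δp = +0.02751)
p: 0.22685 → 0.25581  (Δp = +0.02896)

0.256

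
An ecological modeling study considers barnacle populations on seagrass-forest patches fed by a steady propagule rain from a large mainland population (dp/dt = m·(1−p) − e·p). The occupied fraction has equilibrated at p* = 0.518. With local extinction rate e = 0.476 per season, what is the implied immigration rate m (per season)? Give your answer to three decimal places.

At equilibrium m(1−p*) = e·p*, so m = e·p*/(1−p*).
m = 0.476 × 0.518 / 0.4820 = 0.2466/0.4820 = 0.5116.

0.512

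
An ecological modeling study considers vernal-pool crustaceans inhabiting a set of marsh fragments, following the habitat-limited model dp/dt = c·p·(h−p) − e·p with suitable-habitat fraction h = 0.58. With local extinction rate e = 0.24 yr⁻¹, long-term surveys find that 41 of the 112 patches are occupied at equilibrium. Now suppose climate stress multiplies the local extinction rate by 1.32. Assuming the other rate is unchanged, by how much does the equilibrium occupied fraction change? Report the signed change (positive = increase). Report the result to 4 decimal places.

Observed p* = 41/112 = 0.36607.
Balance c(h−p*) = e gives c = e/(0.58 − 0.36607) = 0.24/0.21393 = 1.12186.
New p* = 0.58 − e/c = 0.58 − 0.31680/1.12186 = 0.29761.
Δp* = 0.29761 − 0.36607 = -0.06846.

-0.0685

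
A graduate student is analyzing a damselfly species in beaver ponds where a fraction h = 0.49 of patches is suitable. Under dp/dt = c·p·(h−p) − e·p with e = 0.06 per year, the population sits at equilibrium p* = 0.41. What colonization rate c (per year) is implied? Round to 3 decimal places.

At equilibrium c(h−p*) = e, so c = e/(h−p*).
c = 0.06/(0.49 − 0.41) = 0.06/0.0800 = 0.7500.

0.750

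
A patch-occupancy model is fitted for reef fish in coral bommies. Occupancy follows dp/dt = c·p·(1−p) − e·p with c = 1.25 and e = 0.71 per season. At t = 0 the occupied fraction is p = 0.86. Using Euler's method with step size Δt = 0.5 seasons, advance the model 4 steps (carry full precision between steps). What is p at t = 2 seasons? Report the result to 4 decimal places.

0.4855

Update rule: p ← p + [c·p·(1−p) − e·p]·Δt with Δt = 0.5.
p: 0.86000 → 0.62995  (Δp = -0.23005)
p: 0.62995 → 0.55201  (Δp = -0.07794)
p: 0.55201 → 0.51061  (Δp = -0.04141)
p: 0.51061 → 0.48552  (Δp = -0.02509)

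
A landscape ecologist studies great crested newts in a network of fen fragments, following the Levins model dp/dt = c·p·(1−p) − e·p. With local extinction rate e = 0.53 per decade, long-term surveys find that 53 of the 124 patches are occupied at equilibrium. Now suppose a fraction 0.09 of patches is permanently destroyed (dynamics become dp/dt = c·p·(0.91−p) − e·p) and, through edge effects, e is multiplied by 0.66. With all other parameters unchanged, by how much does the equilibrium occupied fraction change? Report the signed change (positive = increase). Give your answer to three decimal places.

0.105

Observed p* = 53/124 = 0.42742.
Balance c(1−p*) = e gives c = e/(1 − 0.42742) = 0.53/0.57258 = 0.92563.
New p* = 0.91 − e/c = 0.91 − 0.34980/0.92563 = 0.53210.
Δp* = 0.53210 − 0.42742 = +0.10468.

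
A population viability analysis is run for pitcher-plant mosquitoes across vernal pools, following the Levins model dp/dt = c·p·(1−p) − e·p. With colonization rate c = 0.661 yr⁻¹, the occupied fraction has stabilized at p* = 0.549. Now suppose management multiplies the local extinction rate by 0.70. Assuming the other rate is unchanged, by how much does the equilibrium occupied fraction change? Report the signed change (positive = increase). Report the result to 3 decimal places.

0.135

Balance c(1−p*) = e gives e = 0.661×(1 − 0.54900) = 0.29811.
New p* = 1 − e/c = 1 − 0.20868/0.66100 = 0.68430.
Δp* = 0.68430 − 0.54900 = +0.13530.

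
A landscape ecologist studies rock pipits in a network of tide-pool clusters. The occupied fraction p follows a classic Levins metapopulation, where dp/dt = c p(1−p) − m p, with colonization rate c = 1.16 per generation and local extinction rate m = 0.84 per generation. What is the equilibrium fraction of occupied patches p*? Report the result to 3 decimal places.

Setting dp/dt = 0 and dividing through by p* gives c·(1−p*) = m.
So p* = 1 − m/c = 1 − 0.84/1.16 = 1 − 0.7241 = 0.2759.

0.276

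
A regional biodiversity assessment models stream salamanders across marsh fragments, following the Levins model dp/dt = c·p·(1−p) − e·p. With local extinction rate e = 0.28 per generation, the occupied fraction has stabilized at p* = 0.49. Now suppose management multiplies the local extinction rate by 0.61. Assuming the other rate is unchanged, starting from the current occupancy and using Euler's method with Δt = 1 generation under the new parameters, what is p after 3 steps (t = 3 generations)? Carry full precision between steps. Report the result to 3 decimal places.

0.620

Balance c(1−p*) = e gives c = e/(1 − 0.49000) = 0.28/0.51000 = 0.54902.
Starting from p₀ = 0.49000; update p ← p + (dp/dt)·Δt with the new parameters.
p: 0.49000 → 0.54351  (Δp = +0.05351)
p: 0.54351 → 0.58689  (Δp = +0.04338)
p: 0.58689 → 0.61976  (Δp = +0.03287)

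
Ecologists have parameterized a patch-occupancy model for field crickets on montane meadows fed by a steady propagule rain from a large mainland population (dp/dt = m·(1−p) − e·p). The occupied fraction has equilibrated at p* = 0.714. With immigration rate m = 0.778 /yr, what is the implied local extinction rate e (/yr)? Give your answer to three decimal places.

0.312

At equilibrium m(1−p*) = e·p*, so e = m(1−p*)/p*.
e = 0.778 × 0.2860 / 0.714 = 0.3116.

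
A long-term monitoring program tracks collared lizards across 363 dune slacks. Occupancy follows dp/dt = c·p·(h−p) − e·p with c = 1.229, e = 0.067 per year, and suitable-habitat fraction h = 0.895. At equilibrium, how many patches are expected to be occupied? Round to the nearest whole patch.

305

p* = h − e/c = 0.895 − 0.0545 = 0.8405.
Expected occupied patches = N × p* = 363 × 0.8405 = 305.10 ≈ 305.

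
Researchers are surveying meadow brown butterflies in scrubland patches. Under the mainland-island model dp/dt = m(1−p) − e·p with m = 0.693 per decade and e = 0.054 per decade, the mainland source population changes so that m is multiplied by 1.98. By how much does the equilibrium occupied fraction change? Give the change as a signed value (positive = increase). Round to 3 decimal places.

0.034

Before: p* = 0.693/(0.693+0.054) = 0.9277.
After: m = 1.37214, e = 0.054; p* = 1.37214/1.4261 = 0.9621.
Δp* = 0.9621 − 0.9277 = +0.0344.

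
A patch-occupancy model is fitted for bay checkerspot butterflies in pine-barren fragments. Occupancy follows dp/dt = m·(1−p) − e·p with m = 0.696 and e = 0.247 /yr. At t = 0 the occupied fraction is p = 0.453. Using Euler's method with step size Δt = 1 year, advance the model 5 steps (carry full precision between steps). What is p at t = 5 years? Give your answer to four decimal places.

0.7381

Update rule: p ← p + [m·(1−p) − e·p]·Δt with Δt = 1.
step 1: Δp = +0.26882, p = 0.72182
step 2: Δp = +0.01532, p = 0.73714
step 3: Δp = +0.00087, p = 0.73802
step 4: Δp = +0.00005, p = 0.73807
step 5: Δp = +0.00000, p = 0.73807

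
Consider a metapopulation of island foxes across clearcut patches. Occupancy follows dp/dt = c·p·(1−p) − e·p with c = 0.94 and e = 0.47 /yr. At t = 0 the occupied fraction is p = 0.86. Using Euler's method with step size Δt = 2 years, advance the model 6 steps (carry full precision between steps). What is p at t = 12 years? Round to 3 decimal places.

0.500

Update rule: p ← p + [c·p·(1−p) − e·p]·Δt with Δt = 2.
p: 0.86000 → 0.27795  (Δp = -0.58205)
p: 0.27795 → 0.39398  (Δp = +0.11603)
p: 0.39398 → 0.47251  (Δp = +0.07853)
p: 0.47251 → 0.49693  (Δp = +0.02442)
p: 0.49693 → 0.49980  (Δp = +0.00287)
p: 0.49980 → 0.49999  (Δp = +0.00019)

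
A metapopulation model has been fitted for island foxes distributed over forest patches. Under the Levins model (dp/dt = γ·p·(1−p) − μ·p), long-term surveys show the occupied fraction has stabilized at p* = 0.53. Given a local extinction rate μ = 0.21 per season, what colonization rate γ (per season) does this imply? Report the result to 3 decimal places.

0.447

At equilibrium γ(1−p*) = μ, so γ = μ/(1−p*).
γ = 0.21/(1 − 0.53) = 0.21/0.4700 = 0.4468.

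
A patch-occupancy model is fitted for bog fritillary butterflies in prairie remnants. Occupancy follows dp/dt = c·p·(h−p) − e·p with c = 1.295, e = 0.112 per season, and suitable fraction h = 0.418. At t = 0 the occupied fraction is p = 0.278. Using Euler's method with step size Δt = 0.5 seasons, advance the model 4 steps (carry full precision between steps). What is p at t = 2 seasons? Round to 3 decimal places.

0.308

Update rule: p ← p + [c·p·(h−p) − e·p]·Δt with Δt = 0.5.
t = 0.5: p = 0.27800 + (+0.00963) = 0.28763
t = 1: p = 0.28763 + (+0.00817) = 0.29581
t = 1.5: p = 0.29581 + (+0.00684) = 0.30264
t = 2: p = 0.30264 + (+0.00566) = 0.30830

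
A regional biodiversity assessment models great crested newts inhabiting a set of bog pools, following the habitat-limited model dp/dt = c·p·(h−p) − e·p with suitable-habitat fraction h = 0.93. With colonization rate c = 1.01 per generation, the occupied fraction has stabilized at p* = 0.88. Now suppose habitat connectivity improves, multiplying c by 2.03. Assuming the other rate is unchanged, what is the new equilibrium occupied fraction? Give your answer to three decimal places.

Balance c(h−p*) = e gives e = 1.01×(0.93 − 0.88000) = 0.05050.
New p* = 0.93 − e/c = 0.93 − 0.05050/2.05030 = 0.90537.

0.905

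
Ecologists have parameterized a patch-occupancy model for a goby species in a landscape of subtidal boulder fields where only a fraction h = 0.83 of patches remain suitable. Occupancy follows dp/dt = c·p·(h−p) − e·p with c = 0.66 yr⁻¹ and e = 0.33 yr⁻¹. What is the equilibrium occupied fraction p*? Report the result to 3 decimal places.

0.330

Setting dp/dt = 0 and dividing by p* gives c·(h−p*) = e.
So p* = h − e/c = 0.83 − 0.33/0.66 = 0.83 − 0.5000 = 0.3300.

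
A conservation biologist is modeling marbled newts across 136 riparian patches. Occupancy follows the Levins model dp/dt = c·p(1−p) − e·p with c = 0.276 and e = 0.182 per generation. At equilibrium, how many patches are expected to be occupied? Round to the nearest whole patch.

p* = 1 − e/c = 1 − 0.182/0.276 = 0.3406.
Expected occupied patches = N × p* = 136 × 0.3406 = 46.32 ≈ 46.

46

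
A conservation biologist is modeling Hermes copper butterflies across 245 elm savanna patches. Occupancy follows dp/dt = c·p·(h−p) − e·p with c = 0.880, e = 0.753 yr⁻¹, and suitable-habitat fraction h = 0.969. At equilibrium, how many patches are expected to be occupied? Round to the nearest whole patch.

p* = h − e/c = 0.969 − 0.8557 = 0.1133.
Expected occupied patches = N × p* = 245 × 0.1133 = 27.76 ≈ 28.

28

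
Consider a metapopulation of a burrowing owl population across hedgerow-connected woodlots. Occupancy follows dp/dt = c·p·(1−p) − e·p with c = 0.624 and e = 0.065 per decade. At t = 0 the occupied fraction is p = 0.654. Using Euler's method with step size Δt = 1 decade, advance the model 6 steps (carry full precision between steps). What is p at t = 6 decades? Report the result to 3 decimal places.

Update rule: p ← p + [c·p·(1−p) − e·p]·Δt with Δt = 1.
  1  |  dp/dt·Δt = +0.098691  |  p_1 = 0.752691
  2  |  dp/dt·Δt = +0.067231  |  p_2 = 0.819922
  3  |  dp/dt·Δt = +0.038839  |  p_3 = 0.858761
  4  |  dp/dt·Δt = +0.019866  |  p_4 = 0.878627
  5  |  dp/dt·Δt = +0.009434  |  p_5 = 0.888060
  6  |  dp/dt·Δt = +0.004307  |  p_6 = 0.892368

0.892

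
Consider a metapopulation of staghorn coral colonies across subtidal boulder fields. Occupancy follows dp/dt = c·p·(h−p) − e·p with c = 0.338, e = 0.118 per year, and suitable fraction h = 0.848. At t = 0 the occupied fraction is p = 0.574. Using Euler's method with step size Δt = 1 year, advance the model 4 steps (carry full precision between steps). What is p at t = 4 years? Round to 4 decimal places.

0.5316

Update rule: p ← p + [c·p·(h−p) − e·p]·Δt with Δt = 1.
  1  |  dp/dt·Δt = -0.014573  |  p_1 = 0.559427
  2  |  dp/dt·Δt = -0.011447  |  p_2 = 0.547980
  3  |  dp/dt·Δt = -0.009093  |  p_3 = 0.538887
  4  |  dp/dt·Δt = -0.007286  |  p_4 = 0.531602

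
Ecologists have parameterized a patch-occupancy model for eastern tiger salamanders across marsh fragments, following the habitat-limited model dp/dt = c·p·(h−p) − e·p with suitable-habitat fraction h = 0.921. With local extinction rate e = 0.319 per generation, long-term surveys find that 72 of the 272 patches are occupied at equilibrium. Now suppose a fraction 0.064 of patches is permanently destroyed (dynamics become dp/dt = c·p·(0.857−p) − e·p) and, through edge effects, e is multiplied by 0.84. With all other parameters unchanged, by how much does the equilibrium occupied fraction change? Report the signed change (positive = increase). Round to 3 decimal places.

Observed p* = 72/272 = 0.26471.
Balance c(h−p*) = e gives c = e/(0.921 − 0.26471) = 0.319/0.65629 = 0.48607.
New p* = 0.857 − e/c = 0.857 − 0.26796/0.48607 = 0.30572.
Δp* = 0.30572 − 0.26471 = +0.04101.

0.041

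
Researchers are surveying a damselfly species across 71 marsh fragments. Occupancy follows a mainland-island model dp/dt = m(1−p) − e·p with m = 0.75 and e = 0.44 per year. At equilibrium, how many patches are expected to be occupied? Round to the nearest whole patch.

45

p* = m/(m+e) = 0.75/1.1900 = 0.6303.
Expected occupied patches = N × p* = 71 × 0.6303 = 44.75 ≈ 45.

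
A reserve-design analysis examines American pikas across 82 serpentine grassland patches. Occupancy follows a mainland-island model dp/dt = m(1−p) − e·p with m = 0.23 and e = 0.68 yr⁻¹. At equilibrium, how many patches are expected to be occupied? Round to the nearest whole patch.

p* = m/(m+e) = 0.23/0.9100 = 0.2527.
Expected occupied patches = N × p* = 82 × 0.2527 = 20.73 ≈ 21.

21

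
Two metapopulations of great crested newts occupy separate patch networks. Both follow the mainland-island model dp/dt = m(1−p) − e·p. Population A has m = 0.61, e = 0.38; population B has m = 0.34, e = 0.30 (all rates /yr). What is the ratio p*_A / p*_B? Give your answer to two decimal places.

1.16

A: p*_A = m/(m+e) = 0.61/0.9900 = 0.6162.
B: p*_B = 0.34/0.6400 = 0.5312.
p*_A / p*_B = 0.6162/0.5312 = 1.1598.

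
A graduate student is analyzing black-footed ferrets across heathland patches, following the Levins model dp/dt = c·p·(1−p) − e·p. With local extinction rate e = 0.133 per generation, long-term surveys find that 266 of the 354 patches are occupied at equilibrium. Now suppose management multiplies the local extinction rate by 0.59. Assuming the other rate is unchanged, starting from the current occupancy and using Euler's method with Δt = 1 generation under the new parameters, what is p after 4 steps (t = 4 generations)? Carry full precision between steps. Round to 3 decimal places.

Observed p* = 266/354 = 0.75141.
Balance c(1−p*) = e gives c = e/(1 − 0.75141) = 0.133/0.24859 = 0.53502.
Starting from p₀ = 0.75141; update p ← p + (dp/dt)·Δt with the new parameters.
step 1: Δp = +0.04097, p = 0.79239
step 2: Δp = +0.02584, p = 0.81822
step 3: Δp = +0.01537, p = 0.83359
step 4: Δp = +0.00880, p = 0.84240

0.842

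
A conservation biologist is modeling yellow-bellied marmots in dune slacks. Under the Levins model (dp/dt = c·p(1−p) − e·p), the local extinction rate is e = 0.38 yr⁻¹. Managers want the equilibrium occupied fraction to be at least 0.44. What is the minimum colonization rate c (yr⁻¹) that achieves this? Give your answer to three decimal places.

p* = 1 − e/c ≥ 0.44 requires e/c ≤ 0.5600, i.e. c ≥ e/0.5600.
c_min = 0.38/0.5600 = 0.6786.

0.679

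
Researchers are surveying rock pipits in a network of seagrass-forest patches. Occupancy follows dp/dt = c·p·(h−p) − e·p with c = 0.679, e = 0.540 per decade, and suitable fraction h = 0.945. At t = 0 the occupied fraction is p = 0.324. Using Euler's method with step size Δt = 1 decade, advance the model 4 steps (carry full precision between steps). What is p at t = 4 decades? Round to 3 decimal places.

Update rule: p ← p + [c·p·(h−p) − e·p]·Δt with Δt = 1.
t = 1: p = 0.32400 + (-0.03834) = 0.28566
t = 2: p = 0.28566 + (-0.02637) = 0.25929
t = 3: p = 0.25929 + (-0.01929) = 0.24000
t = 4: p = 0.24000 + (-0.01471) = 0.22529

0.225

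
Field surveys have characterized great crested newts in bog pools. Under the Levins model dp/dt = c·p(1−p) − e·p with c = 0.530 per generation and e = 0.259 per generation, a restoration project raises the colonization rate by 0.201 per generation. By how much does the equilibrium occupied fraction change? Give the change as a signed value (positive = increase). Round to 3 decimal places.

Before: p* = 1 − 0.259/0.530 = 0.5113.
After the change, c = 0.731, e = 0.259, so p* = 1 − 0.259/0.731 = 0.6457.
Δp* = 0.6457 − 0.5113 = +0.1344.

0.134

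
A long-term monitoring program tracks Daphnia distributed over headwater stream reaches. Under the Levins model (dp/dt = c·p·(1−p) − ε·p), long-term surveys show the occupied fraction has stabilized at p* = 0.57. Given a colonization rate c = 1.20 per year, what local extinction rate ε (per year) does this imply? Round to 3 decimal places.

0.516

At equilibrium c(1−p*) = ε.
ε = 1.20 × (1 − 0.57) = 1.20 × 0.4300 = 0.5160.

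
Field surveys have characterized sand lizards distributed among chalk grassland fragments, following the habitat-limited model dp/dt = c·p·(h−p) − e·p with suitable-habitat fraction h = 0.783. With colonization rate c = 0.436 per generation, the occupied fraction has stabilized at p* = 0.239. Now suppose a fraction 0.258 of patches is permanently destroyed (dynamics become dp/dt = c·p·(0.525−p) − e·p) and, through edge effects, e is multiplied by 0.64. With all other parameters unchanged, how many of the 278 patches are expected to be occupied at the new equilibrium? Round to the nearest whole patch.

Balance c(h−p*) = e gives e = 0.436×(0.783 − 0.23900) = 0.23718.
New p* = 0.525 − e/c = 0.525 − 0.15180/0.43600 = 0.17683.
Expected occupied = 278 × 0.17683 = 49.16 ≈ 49.

49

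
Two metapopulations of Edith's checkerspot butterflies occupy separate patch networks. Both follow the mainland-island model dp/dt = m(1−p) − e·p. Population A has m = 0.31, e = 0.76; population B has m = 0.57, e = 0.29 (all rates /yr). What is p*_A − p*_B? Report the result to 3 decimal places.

-0.373

A: p*_A = m/(m+e) = 0.31/1.0700 = 0.2897.
B: p*_B = 0.57/0.8600 = 0.6628.
p*_A − p*_B = 0.2897 − 0.6628 = -0.3731.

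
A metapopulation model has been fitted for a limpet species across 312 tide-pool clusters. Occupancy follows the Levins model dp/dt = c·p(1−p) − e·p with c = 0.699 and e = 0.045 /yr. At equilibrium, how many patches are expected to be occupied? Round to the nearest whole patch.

292

p* = 1 − e/c = 1 − 0.045/0.699 = 0.9356.
Expected occupied patches = N × p* = 312 × 0.9356 = 291.91 ≈ 292.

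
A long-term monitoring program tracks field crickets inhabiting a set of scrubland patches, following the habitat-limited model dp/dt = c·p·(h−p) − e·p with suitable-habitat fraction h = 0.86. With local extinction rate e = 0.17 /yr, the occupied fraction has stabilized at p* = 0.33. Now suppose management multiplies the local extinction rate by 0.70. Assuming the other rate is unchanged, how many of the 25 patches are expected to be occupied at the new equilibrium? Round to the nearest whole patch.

Balance c(h−p*) = e gives c = e/(0.86 − 0.33000) = 0.17/0.53000 = 0.32075.
New p* = 0.86 − e/c = 0.86 − 0.11900/0.32075 = 0.48899.
Expected occupied = 25 × 0.48899 = 12.22 ≈ 12.

12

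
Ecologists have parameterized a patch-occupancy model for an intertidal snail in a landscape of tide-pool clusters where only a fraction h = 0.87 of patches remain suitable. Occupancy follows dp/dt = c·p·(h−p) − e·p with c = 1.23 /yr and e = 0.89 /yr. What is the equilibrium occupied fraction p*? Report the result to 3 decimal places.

Setting dp/dt = 0 and dividing by p* gives c·(h−p*) = e.
So p* = h − e/c = 0.87 − 0.89/1.23 = 0.87 − 0.7236 = 0.1464.

0.146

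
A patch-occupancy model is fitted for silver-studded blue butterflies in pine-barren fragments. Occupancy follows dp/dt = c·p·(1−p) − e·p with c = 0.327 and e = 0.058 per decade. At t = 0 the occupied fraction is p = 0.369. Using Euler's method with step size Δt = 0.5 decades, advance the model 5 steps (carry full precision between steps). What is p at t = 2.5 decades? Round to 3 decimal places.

Update rule: p ← p + [c·p·(1−p) − e·p]·Δt with Δt = 0.5.
  1  |  dp/dt·Δt = +0.027368  |  p_1 = 0.396368
  2  |  dp/dt·Δt = +0.027624  |  p_2 = 0.423993
  3  |  dp/dt·Δt = +0.027635  |  p_3 = 0.451627
  4  |  dp/dt·Δt = +0.027395  |  p_4 = 0.479022
  5  |  dp/dt·Δt = +0.026911  |  p_5 = 0.505934

0.506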